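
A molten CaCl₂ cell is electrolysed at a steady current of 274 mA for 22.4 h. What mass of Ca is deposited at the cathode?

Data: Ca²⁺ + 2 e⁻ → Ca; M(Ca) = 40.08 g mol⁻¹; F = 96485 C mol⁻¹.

Q = I·t = 0.2740 A × 80640 s = 22100 C.
n(e⁻) = Q/F = 22100 / 96485 = 0.2290 mol.
Ca²⁺ + 2 e⁻ → Ca, so n(Ca) = n(e⁻)/2 = 0.1145 mol.
m = n·M = 0.1145 × 40.08 = 4.59 g.

4.59 g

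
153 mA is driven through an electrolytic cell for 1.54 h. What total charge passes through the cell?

Q = I·t = 0.1530 A × 5544.0 s = 848 C.

848 C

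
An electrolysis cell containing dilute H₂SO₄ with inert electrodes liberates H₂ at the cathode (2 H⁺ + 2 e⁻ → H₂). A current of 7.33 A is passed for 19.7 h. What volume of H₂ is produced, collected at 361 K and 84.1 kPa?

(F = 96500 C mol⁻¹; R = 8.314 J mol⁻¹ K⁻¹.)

96.1 L

Q = I·t = 7.330 A × 70920 s = 519800 C.
n(e⁻) = Q/F = 519800 / 96500 = 5.387 mol.
2 electrons are transferred per H₂ molecule, so n(H₂) = 5.387 / 2 = 2.693 mol.
V = nRT/P = (2.693 × 8.314 × 361) / (84.1 × 10³ Pa) = 0.0961 m³ = 96.1 L.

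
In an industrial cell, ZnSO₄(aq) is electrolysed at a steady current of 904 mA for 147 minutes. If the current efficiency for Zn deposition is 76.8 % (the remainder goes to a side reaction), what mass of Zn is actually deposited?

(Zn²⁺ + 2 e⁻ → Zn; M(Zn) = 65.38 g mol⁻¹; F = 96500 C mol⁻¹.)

2.07 g

Q = I·t = 0.9040 × 8820.0 = 7973 C.
n(e⁻) = 7973/96500 = 0.08262 mol; theoretically n(Zn) = 0.08262/2 = 0.04131 mol, m_theo = 2.701 g.
At 76.8 % efficiency, m_actual = 0.768 × 2.701 = 2.07 g.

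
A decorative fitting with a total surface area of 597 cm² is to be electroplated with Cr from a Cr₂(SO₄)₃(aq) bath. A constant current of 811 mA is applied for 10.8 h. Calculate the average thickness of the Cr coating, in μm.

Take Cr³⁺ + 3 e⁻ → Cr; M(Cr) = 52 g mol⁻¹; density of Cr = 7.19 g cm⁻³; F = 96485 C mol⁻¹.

Q = I·t = 0.8110 × 38880 = 31530 C; n(e⁻) = 0.3268 mol.
n(Cr) = n(e⁻)/3 = 0.1089 mol, so m = 0.1089 × 52 = 5.665 g.
Volume = m/ρ = 5.665 / 7.19 = 0.7878 cm³.
Thickness = V/A = 0.7878 / 597 = 0.00132 cm = 13.2 μm.

13.2 μm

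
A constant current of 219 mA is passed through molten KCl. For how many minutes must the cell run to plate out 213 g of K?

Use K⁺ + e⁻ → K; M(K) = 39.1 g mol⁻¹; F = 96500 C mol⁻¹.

40000 min

n(K) = m/M = 213 / 39.1 = 5.448 mol.
Each K atom requires 1 electron, so n(e⁻) = 1 × 5.448 = 5.448 mol.
Q = n(e⁻)·F = 5.448 × 96500 = 525700 C.
t = Q/I = 525700 / 0.2190 A = 2400000 s = 40000 min.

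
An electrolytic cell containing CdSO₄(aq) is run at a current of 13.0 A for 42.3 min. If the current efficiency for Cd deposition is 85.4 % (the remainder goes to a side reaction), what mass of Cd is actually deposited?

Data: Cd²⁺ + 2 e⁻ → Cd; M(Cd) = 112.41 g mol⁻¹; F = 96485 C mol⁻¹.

Q = I·t = 13.00 × 2538.0 = 32990 C.
n(e⁻) = 32990/96485 = 0.3420 mol; theoretically n(Cd) = 0.3420/2 = 0.1710 mol, m_theo = 19.22 g.
At 85.4 % efficiency, m_actual = 0.854 × 19.22 = 16.4 g.

16.4 g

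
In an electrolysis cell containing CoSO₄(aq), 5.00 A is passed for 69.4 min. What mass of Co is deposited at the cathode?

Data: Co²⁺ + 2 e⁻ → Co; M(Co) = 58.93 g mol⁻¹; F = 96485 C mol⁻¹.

6.36 g

Q = I·t = 5.000 A × 4164.0 s = 20820 C.
n(e⁻) = Q/F = 20820 / 96485 = 0.2158 mol.
Co²⁺ + 2 e⁻ → Co, so n(Co) = n(e⁻)/2 = 0.1079 mol.
m = n·M = 0.1079 × 58.93 = 6.36 g.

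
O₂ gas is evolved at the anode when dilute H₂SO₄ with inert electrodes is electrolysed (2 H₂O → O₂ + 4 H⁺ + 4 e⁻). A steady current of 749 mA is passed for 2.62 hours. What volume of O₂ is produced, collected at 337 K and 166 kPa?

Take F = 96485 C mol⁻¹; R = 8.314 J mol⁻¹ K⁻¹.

Q = I·t = 0.7490 A × 9432.0 s = 7065 C.
n(e⁻) = Q/F = 7065 / 96485 = 0.07322 mol.
4 electrons are transferred per O₂ molecule, so n(O₂) = 0.07322 / 4 = 0.01830 mol.
V = nRT/P = (0.01830 × 8.314 × 337) / (166 × 10³ Pa) = 3.09 × 10⁻⁴ m³ = 0.309 L.

0.309 L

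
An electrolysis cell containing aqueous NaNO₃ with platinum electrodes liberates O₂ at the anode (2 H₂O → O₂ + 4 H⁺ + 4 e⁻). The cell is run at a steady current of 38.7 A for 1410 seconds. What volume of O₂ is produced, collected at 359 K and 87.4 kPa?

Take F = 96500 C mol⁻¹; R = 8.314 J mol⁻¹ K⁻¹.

Q = I·t = 38.70 A × 1410.0 s = 54570 C.
n(e⁻) = Q/F = 54570 / 96500 = 0.5655 mol.
4 electrons are transferred per O₂ molecule, so n(O₂) = 0.5655 / 4 = 0.1414 mol.
V = nRT/P = (0.1414 × 8.314 × 359) / (87.4 × 10³ Pa) = 0.00483 m³ = 4.83 L.

4.83 L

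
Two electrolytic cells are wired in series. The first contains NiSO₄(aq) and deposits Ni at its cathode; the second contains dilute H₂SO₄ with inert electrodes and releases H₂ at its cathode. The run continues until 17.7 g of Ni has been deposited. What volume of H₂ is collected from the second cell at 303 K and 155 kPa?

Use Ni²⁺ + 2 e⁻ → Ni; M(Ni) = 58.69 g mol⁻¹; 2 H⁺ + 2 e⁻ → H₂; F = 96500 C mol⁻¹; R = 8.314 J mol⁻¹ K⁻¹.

n(Ni) = 17.7 / 58.69 = 0.3016 mol, so n(e⁻) = 2 × 0.3016 = 0.6032 mol.
The cells are in series, so the same 0.6032 mol of electrons passes through the second cell.
2 H⁺ + 2 e⁻ → H₂ — 2 mol e⁻ per mol H₂, so n(H₂) = 0.6032/2 = 0.3016 mol.
V = nRT/P = (0.3016 × 8.314 × 303) / (155 × 10³) = 0.00490 m³ = 4.90 L.

4.90 L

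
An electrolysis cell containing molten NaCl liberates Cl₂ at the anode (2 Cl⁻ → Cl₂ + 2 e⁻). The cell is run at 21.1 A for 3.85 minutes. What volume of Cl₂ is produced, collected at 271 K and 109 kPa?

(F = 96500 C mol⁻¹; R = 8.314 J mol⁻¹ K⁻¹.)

Q = I·t = 21.10 A × 231.00 s = 4874 C.
n(e⁻) = Q/F = 4874 / 96500 = 0.05051 mol.
2 electrons are transferred per Cl₂ molecule, so n(Cl₂) = 0.05051 / 2 = 0.02525 mol.
V = nRT/P = (0.02525 × 8.314 × 271) / (109 × 10³ Pa) = 5.22 × 10⁻⁴ m³ = 0.522 L.

0.522 L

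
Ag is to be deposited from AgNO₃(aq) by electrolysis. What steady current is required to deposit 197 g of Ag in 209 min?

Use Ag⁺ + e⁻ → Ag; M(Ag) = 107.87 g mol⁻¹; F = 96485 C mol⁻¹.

14.1 A

n(Ag) = 197 / 107.87 = 1.826 mol.
n(e⁻) = 1 × 1.826 = 1.826 mol.
Q = n(e⁻)·F = 1.826 × 96485 = 176200 C.
I = Q/t = 176200 / 12540 s = 14.1 A.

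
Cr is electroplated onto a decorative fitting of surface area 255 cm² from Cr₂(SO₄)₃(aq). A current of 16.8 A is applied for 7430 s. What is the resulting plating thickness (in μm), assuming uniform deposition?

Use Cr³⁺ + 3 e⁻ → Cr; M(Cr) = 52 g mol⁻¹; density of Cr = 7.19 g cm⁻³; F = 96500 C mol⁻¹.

Q = I·t = 16.80 × 7430.0 = 124800 C; n(e⁻) = 1.294 mol.
n(Cr) = n(e⁻)/3 = 0.4312 mol, so m = 0.4312 × 52 = 22.42 g.
Volume = m/ρ = 22.42 / 7.19 = 3.118 cm³.
Thickness = V/A = 3.118 / 255 = 0.0122 cm = 122 μm.

122 μm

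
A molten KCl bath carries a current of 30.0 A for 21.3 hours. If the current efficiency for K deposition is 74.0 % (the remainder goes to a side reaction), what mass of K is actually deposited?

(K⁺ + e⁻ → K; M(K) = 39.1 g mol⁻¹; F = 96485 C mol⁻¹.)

Q = I·t = 30.00 × 76680 = 2300000 C.
n(e⁻) = 2300000/96485 = 23.84 mol; theoretically n(K) = 23.84/1 = 23.84 mol, m_theo = 932.2 g.
At 74.0 % efficiency, m_actual = 0.740 × 932.2 = 690 g.

690 g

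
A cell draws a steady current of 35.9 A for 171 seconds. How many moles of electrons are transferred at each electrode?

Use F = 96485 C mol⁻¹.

0.0636 mol

Q = I·t = 35.90 A × 171.00 s = 6139 C.
n(e⁻) = Q/F = 6139 / 96485 = 0.0636 mol.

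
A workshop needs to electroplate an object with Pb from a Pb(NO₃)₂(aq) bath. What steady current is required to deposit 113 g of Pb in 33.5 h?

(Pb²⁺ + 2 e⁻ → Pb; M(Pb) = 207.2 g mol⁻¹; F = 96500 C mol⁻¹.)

0.873 A

n(Pb) = 113 / 207.2 = 0.5454 mol.
n(e⁻) = 2 × 0.5454 = 1.091 mol.
Q = n(e⁻)·F = 1.091 × 96500 = 105300 C.
I = Q/t = 105300 / 120600 s = 0.873 A.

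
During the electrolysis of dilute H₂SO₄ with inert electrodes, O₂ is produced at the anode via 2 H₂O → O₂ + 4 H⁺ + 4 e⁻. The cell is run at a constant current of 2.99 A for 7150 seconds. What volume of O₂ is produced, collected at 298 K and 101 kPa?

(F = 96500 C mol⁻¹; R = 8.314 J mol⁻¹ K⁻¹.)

Q = I·t = 2.990 A × 7150.0 s = 21380 C.
n(e⁻) = Q/F = 21380 / 96500 = 0.2215 mol.
4 electrons are transferred per O₂ molecule, so n(O₂) = 0.2215 / 4 = 0.05538 mol.
V = nRT/P = (0.05538 × 8.314 × 298) / (101 × 10³ Pa) = 0.00136 m³ = 1.36 L.

1.36 L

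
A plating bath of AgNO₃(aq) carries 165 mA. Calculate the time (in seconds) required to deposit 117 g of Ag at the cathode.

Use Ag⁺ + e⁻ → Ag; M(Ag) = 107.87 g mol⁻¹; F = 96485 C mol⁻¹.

6.34 × 10⁵ s

n(Ag) = m/M = 117 / 107.87 = 1.085 mol.
Each Ag atom requires 1 electron, so n(e⁻) = 1 × 1.085 = 1.085 mol.
Q = n(e⁻)·F = 1.085 × 96485 = 104700 C.
t = Q/I = 104700 / 0.1650 A = 634300 s.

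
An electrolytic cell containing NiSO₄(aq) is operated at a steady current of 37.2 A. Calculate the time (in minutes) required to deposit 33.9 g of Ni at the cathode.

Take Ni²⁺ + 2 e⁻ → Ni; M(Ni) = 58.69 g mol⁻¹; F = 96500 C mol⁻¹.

n(Ni) = m/M = 33.9 / 58.69 = 0.5776 mol.
Each Ni atom requires 2 electrons, so n(e⁻) = 2 × 0.5776 = 1.155 mol.
Q = n(e⁻)·F = 1.155 × 96500 = 111500 C.
t = Q/I = 111500 / 37.20 A = 2997 s = 49.9 min.

49.9 min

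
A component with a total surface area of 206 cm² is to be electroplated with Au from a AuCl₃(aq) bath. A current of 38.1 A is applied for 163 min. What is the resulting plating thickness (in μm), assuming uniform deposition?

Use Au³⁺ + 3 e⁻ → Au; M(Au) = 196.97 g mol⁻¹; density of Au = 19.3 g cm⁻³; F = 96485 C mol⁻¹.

Q = I·t = 38.10 × 9780.0 = 372600 C; n(e⁻) = 3.862 mol.
n(Au) = n(e⁻)/3 = 1.287 mol, so m = 1.287 × 196.97 = 253.6 g.
Volume = m/ρ = 253.6 / 19.3 = 13.14 cm³.
Thickness = V/A = 13.14 / 206 = 0.0638 cm = 638 μm.

638 μm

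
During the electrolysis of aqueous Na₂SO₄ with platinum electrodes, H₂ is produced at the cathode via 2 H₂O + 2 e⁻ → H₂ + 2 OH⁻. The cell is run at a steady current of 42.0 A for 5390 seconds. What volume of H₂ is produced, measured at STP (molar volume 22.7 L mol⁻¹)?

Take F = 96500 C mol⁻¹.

26.6 L

Q = I·t = 42.00 A × 5390.0 s = 226400 C.
n(e⁻) = Q/F = 226400 / 96500 = 2.346 mol.
2 electrons are transferred per H₂ molecule, so n(H₂) = 2.346 / 2 = 1.173 mol.
V = n × V_m = 1.173 × 22.7 = 26.6 L.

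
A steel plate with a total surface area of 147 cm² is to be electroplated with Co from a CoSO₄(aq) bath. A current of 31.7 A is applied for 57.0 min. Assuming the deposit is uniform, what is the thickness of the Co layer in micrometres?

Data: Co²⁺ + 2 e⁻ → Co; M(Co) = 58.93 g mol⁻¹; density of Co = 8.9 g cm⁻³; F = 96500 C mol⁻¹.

253 μm

Q = I·t = 31.70 × 3420.0 = 108400 C; n(e⁻) = 1.123 mol.
n(Co) = n(e⁻)/2 = 0.5617 mol, so m = 0.5617 × 58.93 = 33.10 g.
Volume = m/ρ = 33.10 / 8.9 = 3.719 cm³.
Thickness = V/A = 3.719 / 147 = 0.0253 cm = 253 μm.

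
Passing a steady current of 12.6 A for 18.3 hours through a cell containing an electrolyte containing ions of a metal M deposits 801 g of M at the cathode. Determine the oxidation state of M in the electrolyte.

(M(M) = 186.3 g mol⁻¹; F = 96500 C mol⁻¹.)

Q = I·t = 12.60 A × 65880 s = 830100 C, so n(e⁻) = 830100/96500 = 8.602 mol.
n(M) deposited = 801 / 186.3 = 4.300 mol.
Electrons per atom = n(e⁻)/n(M) = 8.602 / 4.300 = 2.00 ≈ 2, so the ion is M²⁺.

+2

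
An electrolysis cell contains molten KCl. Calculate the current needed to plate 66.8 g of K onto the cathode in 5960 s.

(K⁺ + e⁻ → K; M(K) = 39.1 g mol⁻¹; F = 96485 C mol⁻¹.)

n(K) = 66.8 / 39.1 = 1.708 mol.
n(e⁻) = 1 × 1.708 = 1.708 mol.
Q = n(e⁻)·F = 1.708 × 96485 = 164800 C.
I = Q/t = 164800 / 5960.0 s = 27.7 A.

27.7 A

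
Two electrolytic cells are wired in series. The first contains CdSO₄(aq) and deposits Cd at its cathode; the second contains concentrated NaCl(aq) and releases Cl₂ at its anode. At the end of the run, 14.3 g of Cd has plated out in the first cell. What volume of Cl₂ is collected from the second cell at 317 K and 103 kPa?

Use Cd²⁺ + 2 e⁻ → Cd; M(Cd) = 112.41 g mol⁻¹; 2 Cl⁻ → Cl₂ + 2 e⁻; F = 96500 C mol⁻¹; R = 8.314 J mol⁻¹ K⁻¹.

n(Cd) = 14.3 / 112.41 = 0.1272 mol, so n(e⁻) = 2 × 0.1272 = 0.2544 mol.
The cells are in series, so the same 0.2544 mol of electrons passes through the second cell.
2 Cl⁻ → Cl₂ + 2 e⁻ — 2 mol e⁻ per mol Cl₂, so n(Cl₂) = 0.2544/2 = 0.1272 mol.
V = nRT/P = (0.1272 × 8.314 × 317) / (103 × 10³) = 0.00326 m³ = 3.26 L.

3.26 L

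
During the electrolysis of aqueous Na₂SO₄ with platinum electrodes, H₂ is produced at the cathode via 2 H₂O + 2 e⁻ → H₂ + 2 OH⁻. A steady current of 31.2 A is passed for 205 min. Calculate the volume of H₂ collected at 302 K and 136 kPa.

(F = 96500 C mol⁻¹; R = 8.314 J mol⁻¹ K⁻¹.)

Q = I·t = 31.20 A × 12300 s = 383800 C.
n(e⁻) = Q/F = 383800 / 96500 = 3.977 mol.
2 electrons are transferred per H₂ molecule, so n(H₂) = 3.977 / 2 = 1.988 mol.
V = nRT/P = (1.988 × 8.314 × 302) / (136 × 10³ Pa) = 0.0367 m³ = 36.7 L.

36.7 L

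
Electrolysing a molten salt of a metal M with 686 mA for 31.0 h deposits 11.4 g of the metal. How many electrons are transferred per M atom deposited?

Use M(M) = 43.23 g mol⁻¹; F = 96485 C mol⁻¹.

3

Q = I·t = 0.6860 A × 111600 s = 76560 C, so n(e⁻) = 76560/96485 = 0.7935 mol.
n(M) deposited = 11.4 / 43.23 = 0.2637 mol.
Electrons per atom = n(e⁻)/n(M) = 0.7935 / 0.2637 = 3.01 ≈ 3, so the ion is M³⁺.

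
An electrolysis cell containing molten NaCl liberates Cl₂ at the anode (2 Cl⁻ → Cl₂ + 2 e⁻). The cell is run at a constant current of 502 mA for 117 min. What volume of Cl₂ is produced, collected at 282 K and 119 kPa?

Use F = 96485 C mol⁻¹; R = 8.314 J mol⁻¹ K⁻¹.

0.360 L

Q = I·t = 0.5020 A × 7020.0 s = 3524 C.
n(e⁻) = Q/F = 3524 / 96485 = 0.03652 mol.
2 electrons are transferred per Cl₂ molecule, so n(Cl₂) = 0.03652 / 2 = 0.01826 mol.
V = nRT/P = (0.01826 × 8.314 × 282) / (119 × 10³ Pa) = 3.60 × 10⁻⁴ m³ = 0.360 L.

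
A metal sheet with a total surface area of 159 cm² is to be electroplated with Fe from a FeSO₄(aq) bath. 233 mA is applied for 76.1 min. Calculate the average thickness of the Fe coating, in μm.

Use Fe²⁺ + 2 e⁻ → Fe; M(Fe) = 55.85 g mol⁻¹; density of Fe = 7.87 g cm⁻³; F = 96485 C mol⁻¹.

Q = I·t = 0.2330 × 4566.0 = 1064 C; n(e⁻) = 0.01103 mol.
n(Fe) = n(e⁻)/2 = 0.005513 mol, so m = 0.005513 × 55.85 = 0.3079 g.
Volume = m/ρ = 0.3079 / 7.87 = 0.03912 cm³.
Thickness = V/A = 0.03912 / 159 = 2.46 × 10⁻⁴ cm = 2.46 μm.

2.46 μm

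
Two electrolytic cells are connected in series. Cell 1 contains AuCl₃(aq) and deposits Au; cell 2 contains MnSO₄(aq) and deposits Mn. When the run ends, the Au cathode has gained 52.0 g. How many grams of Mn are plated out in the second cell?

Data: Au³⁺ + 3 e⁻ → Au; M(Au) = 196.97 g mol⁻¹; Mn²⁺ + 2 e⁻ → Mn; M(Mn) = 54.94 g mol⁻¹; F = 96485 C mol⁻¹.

21.8 g

n(Au) = 52.0 / 196.97 = 0.2640 mol.
Since Au³⁺ + 3 e⁻ → Au, n(e⁻) passed = 3 × 0.2640 = 0.7920 mol.
Cells in series carry the same charge, so the same 0.7920 mol of electrons passes through cell 2.
Mn²⁺ + 2 e⁻ → Mn, so n(Mn) = 0.7920 / 2 = 0.3960 mol.
m(Mn) = 0.3960 × 54.94 = 21.8 g.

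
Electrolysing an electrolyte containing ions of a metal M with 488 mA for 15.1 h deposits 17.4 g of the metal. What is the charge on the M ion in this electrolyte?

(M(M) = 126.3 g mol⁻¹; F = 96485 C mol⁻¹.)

Q = I·t = 0.4880 A × 54360 s = 26530 C, so n(e⁻) = 26530/96485 = 0.2749 mol.
n(M) deposited = 17.4 / 126.3 = 0.1378 mol.
Electrons per atom = n(e⁻)/n(M) = 0.2749 / 0.1378 = 2.00 ≈ 2, so the ion is M²⁺.

+2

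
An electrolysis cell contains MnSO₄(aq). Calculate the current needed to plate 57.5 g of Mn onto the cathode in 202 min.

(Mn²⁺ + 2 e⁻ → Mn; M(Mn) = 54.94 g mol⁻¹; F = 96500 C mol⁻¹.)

16.7 A

n(Mn) = 57.5 / 54.94 = 1.047 mol.
n(e⁻) = 2 × 1.047 = 2.093 mol.
Q = n(e⁻)·F = 2.093 × 96500 = 202000 C.
I = Q/t = 202000 / 12120 s = 16.7 A.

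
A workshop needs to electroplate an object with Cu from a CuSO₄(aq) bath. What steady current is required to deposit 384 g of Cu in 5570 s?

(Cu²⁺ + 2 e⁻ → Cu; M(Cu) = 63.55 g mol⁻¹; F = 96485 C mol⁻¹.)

n(Cu) = 384 / 63.55 = 6.042 mol.
n(e⁻) = 2 × 6.042 = 12.08 mol.
Q = n(e⁻)·F = 12.08 × 96485 = 1166000 C.
I = Q/t = 1166000 / 5570.0 s = 209 A.

209 A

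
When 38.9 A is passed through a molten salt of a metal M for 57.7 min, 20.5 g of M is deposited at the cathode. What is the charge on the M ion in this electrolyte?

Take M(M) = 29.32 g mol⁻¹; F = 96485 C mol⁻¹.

+2

Q = I·t = 38.90 A × 3462.0 s = 134700 C, so n(e⁻) = 134700/96485 = 1.396 mol.
n(M) deposited = 20.5 / 29.32 = 0.6992 mol.
Electrons per atom = n(e⁻)/n(M) = 1.396 / 0.6992 = 2.00 ≈ 2, so the ion is M²⁺.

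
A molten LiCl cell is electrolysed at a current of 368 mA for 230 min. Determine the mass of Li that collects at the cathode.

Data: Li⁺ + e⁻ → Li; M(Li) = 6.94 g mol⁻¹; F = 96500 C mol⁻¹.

0.365 g

Q = I·t = 0.3680 A × 13800 s = 5078 C.
n(e⁻) = Q/F = 5078 / 96500 = 0.05263 mol.
Li⁺ + e⁻ → Li, so n(Li) = n(e⁻)/1 = 0.05263 mol.
m = n·M = 0.05263 × 6.94 = 0.365 g.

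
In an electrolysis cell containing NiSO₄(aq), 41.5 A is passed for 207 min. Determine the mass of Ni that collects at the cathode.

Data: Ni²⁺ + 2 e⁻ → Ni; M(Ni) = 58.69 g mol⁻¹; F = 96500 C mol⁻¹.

Q = I·t = 41.50 A × 12420 s = 515400 C.
n(e⁻) = Q/F = 515400 / 96500 = 5.341 mol.
Ni²⁺ + 2 e⁻ → Ni, so n(Ni) = n(e⁻)/2 = 2.671 mol.
m = n·M = 2.671 × 58.69 = 157 g.

157 g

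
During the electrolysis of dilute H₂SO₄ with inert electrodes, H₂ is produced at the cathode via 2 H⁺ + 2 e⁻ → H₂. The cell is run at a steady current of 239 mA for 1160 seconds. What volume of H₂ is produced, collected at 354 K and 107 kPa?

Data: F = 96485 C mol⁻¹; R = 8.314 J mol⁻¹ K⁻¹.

Q = I·t = 0.2390 A × 1160.0 s = 277.2 C.
n(e⁻) = Q/F = 277.2 / 96485 = 0.002873 mol.
2 electrons are transferred per H₂ molecule, so n(H₂) = 0.002873 / 2 = 0.001437 mol.
V = nRT/P = (0.001437 × 8.314 × 354) / (107 × 10³ Pa) = 3.95 × 10⁻⁵ m³ = 0.0395 L.

0.0395 L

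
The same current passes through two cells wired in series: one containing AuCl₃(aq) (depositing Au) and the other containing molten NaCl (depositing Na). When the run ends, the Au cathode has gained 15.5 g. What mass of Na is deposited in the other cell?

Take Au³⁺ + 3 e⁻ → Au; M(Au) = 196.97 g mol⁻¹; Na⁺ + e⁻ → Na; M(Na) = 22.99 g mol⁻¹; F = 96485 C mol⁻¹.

n(Au) = 15.5 / 196.97 = 0.07869 mol.
Since Au³⁺ + 3 e⁻ → Au, n(e⁻) passed = 3 × 0.07869 = 0.2361 mol.
Cells in series carry the same charge, so the same 0.2361 mol of electrons passes through cell 2.
Na⁺ + e⁻ → Na, so n(Na) = 0.2361 / 1 = 0.2361 mol.
m(Na) = 0.2361 × 22.99 = 5.43 g.

5.43 g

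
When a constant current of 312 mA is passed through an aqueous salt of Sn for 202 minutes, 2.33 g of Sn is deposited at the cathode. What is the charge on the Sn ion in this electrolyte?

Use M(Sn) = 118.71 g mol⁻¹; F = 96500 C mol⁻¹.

+2

Q = I·t = 0.3120 A × 12120 s = 3781 C, so n(e⁻) = 3781/96500 = 0.03919 mol.
n(Sn) deposited = 2.33 / 118.71 = 0.01963 mol.
Electrons per atom = n(e⁻)/n(Sn) = 0.03919 / 0.01963 = 2.00 ≈ 2, so the ion is Sn²⁺.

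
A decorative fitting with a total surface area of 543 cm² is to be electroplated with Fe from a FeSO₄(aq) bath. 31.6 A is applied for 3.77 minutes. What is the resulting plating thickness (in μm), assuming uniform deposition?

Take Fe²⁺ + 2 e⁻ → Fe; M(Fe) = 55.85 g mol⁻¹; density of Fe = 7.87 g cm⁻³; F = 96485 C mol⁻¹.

4.84 μm

Q = I·t = 31.60 × 226.20 = 7148 C; n(e⁻) = 0.07408 mol.
n(Fe) = n(e⁻)/2 = 0.03704 mol, so m = 0.03704 × 55.85 = 2.069 g.
Volume = m/ρ = 2.069 / 7.87 = 0.2629 cm³.
Thickness = V/A = 0.2629 / 543 = 4.84 × 10⁻⁴ cm = 4.84 μm.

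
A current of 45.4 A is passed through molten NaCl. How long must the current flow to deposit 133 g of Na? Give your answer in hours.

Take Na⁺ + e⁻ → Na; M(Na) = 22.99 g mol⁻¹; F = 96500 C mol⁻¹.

3.42 h

n(Na) = m/M = 133 / 22.99 = 5.785 mol.
Each Na atom requires 1 electron, so n(e⁻) = 1 × 5.785 = 5.785 mol.
Q = n(e⁻)·F = 5.785 × 96500 = 558300 C.
t = Q/I = 558300 / 45.40 A = 12300 s = 3.42 h.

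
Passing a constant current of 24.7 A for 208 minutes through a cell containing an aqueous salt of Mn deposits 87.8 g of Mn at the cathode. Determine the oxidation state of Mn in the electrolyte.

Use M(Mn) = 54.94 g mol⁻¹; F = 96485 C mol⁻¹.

Q = I·t = 24.70 A × 12480 s = 308300 C, so n(e⁻) = 308300/96485 = 3.195 mol.
n(Mn) deposited = 87.8 / 54.94 = 1.598 mol.
Electrons per atom = n(e⁻)/n(Mn) = 3.195 / 1.598 = 2.00 ≈ 2, so the ion is Mn²⁺.

+2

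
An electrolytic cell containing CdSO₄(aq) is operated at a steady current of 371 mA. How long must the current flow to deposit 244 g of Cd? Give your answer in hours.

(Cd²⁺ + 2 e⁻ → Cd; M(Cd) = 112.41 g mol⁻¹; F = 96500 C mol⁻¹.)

314 h

n(Cd) = m/M = 244 / 112.41 = 2.171 mol.
Each Cd atom requires 2 electrons, so n(e⁻) = 2 × 2.171 = 4.341 mol.
Q = n(e⁻)·F = 4.341 × 96500 = 418900 C.
t = Q/I = 418900 / 0.3710 A = 1129000 s = 314 h.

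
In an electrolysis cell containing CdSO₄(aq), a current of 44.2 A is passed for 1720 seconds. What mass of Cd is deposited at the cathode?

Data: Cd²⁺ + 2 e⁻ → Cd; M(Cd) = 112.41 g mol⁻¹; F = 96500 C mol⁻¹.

44.3 g

Q = I·t = 44.20 A × 1720.0 s = 76020 C.
n(e⁻) = Q/F = 76020 / 96500 = 0.7878 mol.
Cd²⁺ + 2 e⁻ → Cd, so n(Cd) = n(e⁻)/2 = 0.3939 mol.
m = n·M = 0.3939 × 112.41 = 44.3 g.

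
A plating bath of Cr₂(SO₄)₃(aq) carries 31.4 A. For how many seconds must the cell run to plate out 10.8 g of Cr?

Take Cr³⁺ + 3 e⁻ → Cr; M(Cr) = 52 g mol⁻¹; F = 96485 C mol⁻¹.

1910 s

n(Cr) = m/M = 10.8 / 52 = 0.2077 mol.
Each Cr atom requires 3 electrons, so n(e⁻) = 3 × 0.2077 = 0.6231 mol.
Q = n(e⁻)·F = 0.6231 × 96485 = 60120 C.
t = Q/I = 60120 / 31.40 A = 1915 s.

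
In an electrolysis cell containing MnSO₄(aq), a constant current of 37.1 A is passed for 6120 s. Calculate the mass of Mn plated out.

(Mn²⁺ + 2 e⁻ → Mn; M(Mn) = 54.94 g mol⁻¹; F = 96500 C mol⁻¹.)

Q = I·t = 37.10 A × 6120.0 s = 227100 C.
n(e⁻) = Q/F = 227100 / 96500 = 2.353 mol.
Mn²⁺ + 2 e⁻ → Mn, so n(Mn) = n(e⁻)/2 = 1.176 mol.
m = n·M = 1.176 × 54.94 = 64.6 g.

64.6 g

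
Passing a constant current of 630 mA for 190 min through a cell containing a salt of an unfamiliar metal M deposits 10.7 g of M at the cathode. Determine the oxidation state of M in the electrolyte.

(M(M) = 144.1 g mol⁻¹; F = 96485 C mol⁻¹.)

+1

Q = I·t = 0.6300 A × 11400 s = 7182 C, so n(e⁻) = 7182/96485 = 0.07444 mol.
n(M) deposited = 10.7 / 144.1 = 0.07425 mol.
Electrons per atom = n(e⁻)/n(M) = 0.07444 / 0.07425 = 1.00 ≈ 1, so the ion is M⁺.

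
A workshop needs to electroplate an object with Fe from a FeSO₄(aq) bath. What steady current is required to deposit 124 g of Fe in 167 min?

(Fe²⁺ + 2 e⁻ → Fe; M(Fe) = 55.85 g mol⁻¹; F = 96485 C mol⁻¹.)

n(Fe) = 124 / 55.85 = 2.220 mol.
n(e⁻) = 2 × 2.220 = 4.440 mol.
Q = n(e⁻)·F = 4.440 × 96485 = 428400 C.
I = Q/t = 428400 / 10020 s = 42.8 A.

42.8 A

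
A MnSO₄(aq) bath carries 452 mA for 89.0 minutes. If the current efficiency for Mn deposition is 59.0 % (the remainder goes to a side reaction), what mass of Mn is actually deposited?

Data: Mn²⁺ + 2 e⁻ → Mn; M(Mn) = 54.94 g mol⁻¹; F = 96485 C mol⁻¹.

Q = I·t = 0.4520 × 5340.0 = 2414 C.
n(e⁻) = 2414/96485 = 0.02502 mol; theoretically n(Mn) = 0.02502/2 = 0.01251 mol, m_theo = 0.6872 g.
At 59.0 % efficiency, m_actual = 0.590 × 0.6872 = 0.405 g.

0.405 g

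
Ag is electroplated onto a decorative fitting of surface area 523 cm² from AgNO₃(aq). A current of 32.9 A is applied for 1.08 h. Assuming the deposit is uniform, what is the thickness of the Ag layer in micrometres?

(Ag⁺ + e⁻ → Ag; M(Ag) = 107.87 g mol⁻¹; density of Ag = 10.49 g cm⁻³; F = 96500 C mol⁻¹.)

261 μm

Q = I·t = 32.90 × 3888.0 = 127900 C; n(e⁻) = 1.326 mol.
n(Ag) = n(e⁻)/1 = 1.326 mol, so m = 1.326 × 107.87 = 143.0 g.
Volume = m/ρ = 143.0 / 10.49 = 13.63 cm³.
Thickness = V/A = 13.63 / 523 = 0.0261 cm = 261 μm.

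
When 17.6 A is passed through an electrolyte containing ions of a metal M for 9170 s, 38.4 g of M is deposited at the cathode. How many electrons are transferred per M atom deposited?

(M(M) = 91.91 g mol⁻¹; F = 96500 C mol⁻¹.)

Q = I·t = 17.60 A × 9170.0 s = 161400 C, so n(e⁻) = 161400/96500 = 1.672 mol.
n(M) deposited = 38.4 / 91.91 = 0.4178 mol.
Electrons per atom = n(e⁻)/n(M) = 1.672 / 0.4178 = 4.00 ≈ 4, so the ion is M⁴⁺.

4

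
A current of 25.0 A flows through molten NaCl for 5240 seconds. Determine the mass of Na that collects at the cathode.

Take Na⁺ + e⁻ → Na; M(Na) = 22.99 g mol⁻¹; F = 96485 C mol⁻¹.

31.2 g

Q = I·t = 25.00 A × 5240.0 s = 131000 C.
n(e⁻) = Q/F = 131000 / 96485 = 1.358 mol.
Na⁺ + e⁻ → Na, so n(Na) = n(e⁻)/1 = 1.358 mol.
m = n·M = 1.358 × 22.99 = 31.2 g.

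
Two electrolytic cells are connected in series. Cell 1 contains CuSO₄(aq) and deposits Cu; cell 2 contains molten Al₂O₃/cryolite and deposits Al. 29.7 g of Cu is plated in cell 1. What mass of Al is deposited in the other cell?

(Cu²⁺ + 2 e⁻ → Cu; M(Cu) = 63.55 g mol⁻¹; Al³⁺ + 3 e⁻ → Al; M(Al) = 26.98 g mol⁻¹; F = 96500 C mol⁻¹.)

8.41 g

n(Cu) = 29.7 / 63.55 = 0.4673 mol.
Since Cu²⁺ + 2 e⁻ → Cu, n(e⁻) passed = 2 × 0.4673 = 0.9347 mol.
Cells in series carry the same charge, so the same 0.9347 mol of electrons passes through cell 2.
Al³⁺ + 3 e⁻ → Al, so n(Al) = 0.9347 / 3 = 0.3116 mol.
m(Al) = 0.3116 × 26.98 = 8.41 g.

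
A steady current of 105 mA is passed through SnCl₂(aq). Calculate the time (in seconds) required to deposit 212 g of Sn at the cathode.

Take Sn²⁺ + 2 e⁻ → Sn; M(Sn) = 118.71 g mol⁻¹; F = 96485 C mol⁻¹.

3.28 × 10⁶ s

n(Sn) = m/M = 212 / 118.71 = 1.786 mol.
Each Sn atom requires 2 electrons, so n(e⁻) = 2 × 1.786 = 3.572 mol.
Q = n(e⁻)·F = 3.572 × 96485 = 344600 C.
t = Q/I = 344600 / 0.1050 A = 3282000 s.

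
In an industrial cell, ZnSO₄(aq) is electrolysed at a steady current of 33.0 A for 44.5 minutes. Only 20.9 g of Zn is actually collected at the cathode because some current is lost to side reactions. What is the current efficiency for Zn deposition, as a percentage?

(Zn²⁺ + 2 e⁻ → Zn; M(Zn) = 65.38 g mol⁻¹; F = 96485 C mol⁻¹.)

Q = I·t = 33.00 × 2670.0 = 88110 C; n(e⁻) = 88110/96485 = 0.9132 mol.
Theoretical n(Zn) = n(e⁻)/2 = 0.4566 mol, i.e. m_theo = 0.4566 × 65.38 = 29.85 g.
Efficiency = m_actual / m_theo = 20.9 / 29.85 = 70.0 %.

70.0 %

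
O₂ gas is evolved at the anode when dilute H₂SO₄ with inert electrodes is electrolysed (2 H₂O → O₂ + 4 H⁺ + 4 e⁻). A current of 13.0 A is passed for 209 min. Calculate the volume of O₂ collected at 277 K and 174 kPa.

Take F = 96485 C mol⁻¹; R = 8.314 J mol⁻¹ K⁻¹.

Q = I·t = 13.00 A × 12540 s = 163000 C.
n(e⁻) = Q/F = 163000 / 96485 = 1.690 mol.
4 electrons are transferred per O₂ molecule, so n(O₂) = 1.690 / 4 = 0.4224 mol.
V = nRT/P = (0.4224 × 8.314 × 277) / (174 × 10³ Pa) = 0.00559 m³ = 5.59 L.

5.59 L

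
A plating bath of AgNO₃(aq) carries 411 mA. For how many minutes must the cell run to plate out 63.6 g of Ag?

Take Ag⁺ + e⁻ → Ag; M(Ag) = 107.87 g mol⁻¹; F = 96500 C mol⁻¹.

2310 min

n(Ag) = m/M = 63.6 / 107.87 = 0.5896 mol.
Each Ag atom requires 1 electron, so n(e⁻) = 1 × 0.5896 = 0.5896 mol.
Q = n(e⁻)·F = 0.5896 × 96500 = 56900 C.
t = Q/I = 56900 / 0.4110 A = 138400 s = 2310 min.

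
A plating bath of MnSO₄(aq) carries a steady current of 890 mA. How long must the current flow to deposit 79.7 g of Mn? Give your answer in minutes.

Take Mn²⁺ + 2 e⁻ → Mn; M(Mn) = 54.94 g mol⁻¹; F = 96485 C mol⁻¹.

5240 min

n(Mn) = m/M = 79.7 / 54.94 = 1.451 mol.
Each Mn atom requires 2 electrons, so n(e⁻) = 2 × 1.451 = 2.901 mol.
Q = n(e⁻)·F = 2.901 × 96485 = 279900 C.
t = Q/I = 279900 / 0.8900 A = 314500 s = 5240 min.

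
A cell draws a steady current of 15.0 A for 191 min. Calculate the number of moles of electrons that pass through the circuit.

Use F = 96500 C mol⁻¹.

Q = I·t = 15.00 A × 11460 s = 171900 C.
n(e⁻) = Q/F = 171900 / 96500 = 1.78 mol.

1.78 mol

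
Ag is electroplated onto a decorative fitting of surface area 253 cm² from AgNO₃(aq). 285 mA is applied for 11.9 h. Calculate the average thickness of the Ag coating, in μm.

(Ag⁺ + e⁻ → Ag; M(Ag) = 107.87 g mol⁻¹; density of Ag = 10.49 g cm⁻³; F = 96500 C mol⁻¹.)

Q = I·t = 0.2850 × 42840 = 12210 C; n(e⁻) = 0.1265 mol.
n(Ag) = n(e⁻)/1 = 0.1265 mol, so m = 0.1265 × 107.87 = 13.65 g.
Volume = m/ρ = 13.65 / 10.49 = 1.301 cm³.
Thickness = V/A = 1.301 / 253 = 0.00514 cm = 51.4 μm.

51.4 μm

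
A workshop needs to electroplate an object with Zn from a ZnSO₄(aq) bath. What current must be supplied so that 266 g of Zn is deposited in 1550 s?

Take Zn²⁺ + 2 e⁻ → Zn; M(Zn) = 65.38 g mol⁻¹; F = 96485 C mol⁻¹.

n(Zn) = 266 / 65.38 = 4.069 mol.
n(e⁻) = 2 × 4.069 = 8.137 mol.
Q = n(e⁻)·F = 8.137 × 96485 = 785100 C.
I = Q/t = 785100 / 1550.0 s = 507 A.

507 A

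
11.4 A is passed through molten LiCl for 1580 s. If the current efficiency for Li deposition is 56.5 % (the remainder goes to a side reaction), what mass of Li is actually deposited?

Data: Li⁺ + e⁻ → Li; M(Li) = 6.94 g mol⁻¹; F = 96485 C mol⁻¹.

0.732 g

Q = I·t = 11.40 × 1580.0 = 18010 C.
n(e⁻) = 18010/96485 = 0.1867 mol; theoretically n(Li) = 0.1867/1 = 0.1867 mol, m_theo = 1.296 g.
At 56.5 % efficiency, m_actual = 0.565 × 1.296 = 0.732 g.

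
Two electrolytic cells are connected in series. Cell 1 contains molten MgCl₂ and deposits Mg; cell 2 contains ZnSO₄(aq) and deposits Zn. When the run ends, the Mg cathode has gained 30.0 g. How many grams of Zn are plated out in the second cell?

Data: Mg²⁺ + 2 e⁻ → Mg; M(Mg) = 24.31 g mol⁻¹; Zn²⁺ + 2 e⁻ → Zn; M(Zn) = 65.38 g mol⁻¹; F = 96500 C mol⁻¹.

n(Mg) = 30.0 / 24.31 = 1.234 mol.
Since Mg²⁺ + 2 e⁻ → Mg, n(e⁻) passed = 2 × 1.234 = 2.468 mol.
Cells in series carry the same charge, so the same 2.468 mol of electrons passes through cell 2.
Zn²⁺ + 2 e⁻ → Zn, so n(Zn) = 2.468 / 2 = 1.234 mol.
m(Zn) = 1.234 × 65.38 = 80.7 g.

80.7 g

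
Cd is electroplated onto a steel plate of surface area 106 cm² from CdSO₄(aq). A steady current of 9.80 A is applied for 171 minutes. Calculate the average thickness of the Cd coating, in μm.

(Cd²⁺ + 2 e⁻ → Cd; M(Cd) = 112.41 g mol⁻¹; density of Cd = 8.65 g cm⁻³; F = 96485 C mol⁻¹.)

Q = I·t = 9.800 × 10260 = 100500 C; n(e⁻) = 1.042 mol.
n(Cd) = n(e⁻)/2 = 0.5211 mol, so m = 0.5211 × 112.41 = 58.57 g.
Volume = m/ρ = 58.57 / 8.65 = 6.771 cm³.
Thickness = V/A = 6.771 / 106 = 0.0639 cm = 639 μm.

639 μm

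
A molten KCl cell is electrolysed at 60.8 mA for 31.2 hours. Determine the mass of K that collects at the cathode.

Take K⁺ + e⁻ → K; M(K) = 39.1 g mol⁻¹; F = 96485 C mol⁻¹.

Q = I·t = 0.06080 A × 112320 s = 6829 C.
n(e⁻) = Q/F = 6829 / 96485 = 0.07078 mol.
K⁺ + e⁻ → K, so n(K) = n(e⁻)/1 = 0.07078 mol.
m = n·M = 0.07078 × 39.1 = 2.77 g.

2.77 g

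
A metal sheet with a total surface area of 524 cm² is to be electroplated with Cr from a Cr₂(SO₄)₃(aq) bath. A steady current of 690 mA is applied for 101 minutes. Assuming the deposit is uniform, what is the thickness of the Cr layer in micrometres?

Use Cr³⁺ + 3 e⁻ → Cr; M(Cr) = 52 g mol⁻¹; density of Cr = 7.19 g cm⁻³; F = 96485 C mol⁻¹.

1.99 μm

Q = I·t = 0.6900 × 6060.0 = 4181 C; n(e⁻) = 0.04334 mol.
n(Cr) = n(e⁻)/3 = 0.01445 mol, so m = 0.01445 × 52 = 0.7512 g.
Volume = m/ρ = 0.7512 / 7.19 = 0.1045 cm³.
Thickness = V/A = 0.1045 / 524 = 1.99 × 10⁻⁴ cm = 1.99 μm.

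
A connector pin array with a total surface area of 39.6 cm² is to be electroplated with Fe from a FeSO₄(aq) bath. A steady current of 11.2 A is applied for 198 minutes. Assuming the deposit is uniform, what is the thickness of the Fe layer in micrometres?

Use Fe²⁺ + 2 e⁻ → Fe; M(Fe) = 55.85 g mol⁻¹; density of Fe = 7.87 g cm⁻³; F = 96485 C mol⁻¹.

1240 μm

Q = I·t = 11.20 × 11880 = 133100 C; n(e⁻) = 1.379 mol.
n(Fe) = n(e⁻)/2 = 0.6895 mol, so m = 0.6895 × 55.85 = 38.51 g.
Volume = m/ρ = 38.51 / 7.87 = 4.893 cm³.
Thickness = V/A = 4.893 / 39.6 = 0.124 cm = 1240 μm.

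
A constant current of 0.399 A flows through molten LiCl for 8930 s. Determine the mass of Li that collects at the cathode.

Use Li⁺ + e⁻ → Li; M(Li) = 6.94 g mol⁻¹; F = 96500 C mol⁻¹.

0.256 g

Q = I·t = 0.3990 A × 8930.0 s = 3563 C.
n(e⁻) = Q/F = 3563 / 96500 = 0.03692 mol.
Li⁺ + e⁻ → Li, so n(Li) = n(e⁻)/1 = 0.03692 mol.
m = n·M = 0.03692 × 6.94 = 0.256 g.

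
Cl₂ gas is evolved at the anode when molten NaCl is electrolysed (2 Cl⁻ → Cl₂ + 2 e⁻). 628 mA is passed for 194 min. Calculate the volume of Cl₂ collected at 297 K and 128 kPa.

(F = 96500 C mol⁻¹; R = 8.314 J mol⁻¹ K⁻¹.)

Q = I·t = 0.6280 A × 11640 s = 7310 C.
n(e⁻) = Q/F = 7310 / 96500 = 0.07575 mol.
2 electrons are transferred per Cl₂ molecule, so n(Cl₂) = 0.07575 / 2 = 0.03788 mol.
V = nRT/P = (0.03788 × 8.314 × 297) / (128 × 10³ Pa) = 7.31 × 10⁻⁴ m³ = 0.731 L.

0.731 L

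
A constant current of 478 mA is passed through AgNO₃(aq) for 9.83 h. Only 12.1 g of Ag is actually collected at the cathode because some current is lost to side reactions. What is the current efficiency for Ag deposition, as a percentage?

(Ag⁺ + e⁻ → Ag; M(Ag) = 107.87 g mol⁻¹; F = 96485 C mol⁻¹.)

64.0 %

Q = I·t = 0.4780 × 35388 = 16920 C; n(e⁻) = 16920/96485 = 0.1753 mol.
Theoretical n(Ag) = n(e⁻)/1 = 0.1753 mol, i.e. m_theo = 0.1753 × 107.87 = 18.91 g.
Efficiency = m_actual / m_theo = 12.1 / 18.91 = 64.0 %.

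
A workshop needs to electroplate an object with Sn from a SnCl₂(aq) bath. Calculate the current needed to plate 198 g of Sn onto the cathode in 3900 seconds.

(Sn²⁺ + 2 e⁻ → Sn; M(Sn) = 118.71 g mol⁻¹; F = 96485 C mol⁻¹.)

82.5 A

n(Sn) = 198 / 118.71 = 1.668 mol.
n(e⁻) = 2 × 1.668 = 3.336 mol.
Q = n(e⁻)·F = 3.336 × 96485 = 321900 C.
I = Q/t = 321900 / 3900.0 s = 82.5 A.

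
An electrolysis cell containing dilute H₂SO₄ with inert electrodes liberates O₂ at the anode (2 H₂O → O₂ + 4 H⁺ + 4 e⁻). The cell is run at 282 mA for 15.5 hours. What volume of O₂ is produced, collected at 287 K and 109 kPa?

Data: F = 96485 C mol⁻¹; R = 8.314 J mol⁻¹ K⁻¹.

Q = I·t = 0.2820 A × 55800 s = 15740 C.
n(e⁻) = Q/F = 15740 / 96485 = 0.1631 mol.
4 electrons are transferred per O₂ molecule, so n(O₂) = 0.1631 / 4 = 0.04077 mol.
V = nRT/P = (0.04077 × 8.314 × 287) / (109 × 10³ Pa) = 8.93 × 10⁻⁴ m³ = 0.893 L.

0.893 L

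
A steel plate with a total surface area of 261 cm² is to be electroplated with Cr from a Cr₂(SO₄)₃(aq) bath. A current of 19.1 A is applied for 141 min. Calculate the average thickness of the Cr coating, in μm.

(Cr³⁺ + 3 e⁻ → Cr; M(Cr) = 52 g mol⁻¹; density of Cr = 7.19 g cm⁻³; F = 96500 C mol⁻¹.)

Q = I·t = 19.10 × 8460.0 = 161600 C; n(e⁻) = 1.674 mol.
n(Cr) = n(e⁻)/3 = 0.5582 mol, so m = 0.5582 × 52 = 29.02 g.
Volume = m/ρ = 29.02 / 7.19 = 4.037 cm³.
Thickness = V/A = 4.037 / 261 = 0.0155 cm = 155 μm.

155 μm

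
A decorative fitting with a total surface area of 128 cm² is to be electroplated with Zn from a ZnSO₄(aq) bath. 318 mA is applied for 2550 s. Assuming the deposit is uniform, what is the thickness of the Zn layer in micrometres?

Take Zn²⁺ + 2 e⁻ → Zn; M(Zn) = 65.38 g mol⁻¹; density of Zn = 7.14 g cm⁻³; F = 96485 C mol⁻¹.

3.01 μm

Q = I·t = 0.3180 × 2550.0 = 810.9 C; n(e⁻) = 0.008404 mol.
n(Zn) = n(e⁻)/2 = 0.004202 mol, so m = 0.004202 × 65.38 = 0.2747 g.
Volume = m/ρ = 0.2747 / 7.14 = 0.03848 cm³.
Thickness = V/A = 0.03848 / 128 = 3.01 × 10⁻⁴ cm = 3.01 μm.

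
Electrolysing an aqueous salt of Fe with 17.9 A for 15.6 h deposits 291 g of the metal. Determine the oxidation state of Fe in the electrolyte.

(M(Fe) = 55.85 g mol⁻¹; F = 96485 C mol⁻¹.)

+2

Q = I·t = 17.90 A × 56160 s = 1005000 C, so n(e⁻) = 1005000/96485 = 10.42 mol.
n(Fe) deposited = 291 / 55.85 = 5.210 mol.
Electrons per atom = n(e⁻)/n(Fe) = 10.42 / 5.210 = 2.00 ≈ 2, so the ion is Fe²⁺.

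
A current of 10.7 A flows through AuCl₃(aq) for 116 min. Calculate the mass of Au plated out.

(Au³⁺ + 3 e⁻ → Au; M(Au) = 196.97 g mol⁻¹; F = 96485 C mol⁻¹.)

50.7 g

Q = I·t = 10.70 A × 6960.0 s = 74470 C.
n(e⁻) = Q/F = 74470 / 96485 = 0.7719 mol.
Au³⁺ + 3 e⁻ → Au, so n(Au) = n(e⁻)/3 = 0.2573 mol.
m = n·M = 0.2573 × 196.97 = 50.7 g.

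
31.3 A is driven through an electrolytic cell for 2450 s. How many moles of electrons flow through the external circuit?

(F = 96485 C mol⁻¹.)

Q = I·t = 31.30 A × 2450.0 s = 76680 C.
n(e⁻) = Q/F = 76680 / 96485 = 0.795 mol.

0.795 mol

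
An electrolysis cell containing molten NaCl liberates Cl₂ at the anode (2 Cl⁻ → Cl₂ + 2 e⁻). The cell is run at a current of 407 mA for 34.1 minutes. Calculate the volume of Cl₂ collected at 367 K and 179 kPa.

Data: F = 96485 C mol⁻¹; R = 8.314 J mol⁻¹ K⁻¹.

0.0736 L

Q = I·t = 0.4070 A × 2046.0 s = 832.7 C.
n(e⁻) = Q/F = 832.7 / 96485 = 0.008631 mol.
2 electrons are transferred per Cl₂ molecule, so n(Cl₂) = 0.008631 / 2 = 0.004315 mol.
V = nRT/P = (0.004315 × 8.314 × 367) / (179 × 10³ Pa) = 7.36 × 10⁻⁵ m³ = 0.0736 L.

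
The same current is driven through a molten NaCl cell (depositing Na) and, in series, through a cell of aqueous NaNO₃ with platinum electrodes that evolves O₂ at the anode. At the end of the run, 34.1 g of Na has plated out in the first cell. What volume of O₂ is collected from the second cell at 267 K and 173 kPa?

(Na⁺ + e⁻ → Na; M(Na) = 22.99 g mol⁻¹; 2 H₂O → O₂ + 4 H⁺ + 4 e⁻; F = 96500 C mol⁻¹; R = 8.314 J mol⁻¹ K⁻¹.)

n(Na) = 34.1 / 22.99 = 1.483 mol, so n(e⁻) = 1 × 1.483 = 1.483 mol.
The cells are in series, so the same 1.483 mol of electrons passes through the second cell.
2 H₂O → O₂ + 4 H⁺ + 4 e⁻ — 4 mol e⁻ per mol O₂, so n(O₂) = 1.483/4 = 0.3708 mol.
V = nRT/P = (0.3708 × 8.314 × 267) / (173 × 10³) = 0.00476 m³ = 4.76 L.

4.76 L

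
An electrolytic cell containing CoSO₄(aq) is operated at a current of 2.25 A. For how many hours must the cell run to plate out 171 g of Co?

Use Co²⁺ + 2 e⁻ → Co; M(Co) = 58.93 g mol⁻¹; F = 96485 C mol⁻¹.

69.1 h

n(Co) = m/M = 171 / 58.93 = 2.902 mol.
Each Co atom requires 2 electrons, so n(e⁻) = 2 × 2.902 = 5.803 mol.
Q = n(e⁻)·F = 5.803 × 96485 = 560000 C.
t = Q/I = 560000 / 2.250 A = 248900 s = 69.1 h.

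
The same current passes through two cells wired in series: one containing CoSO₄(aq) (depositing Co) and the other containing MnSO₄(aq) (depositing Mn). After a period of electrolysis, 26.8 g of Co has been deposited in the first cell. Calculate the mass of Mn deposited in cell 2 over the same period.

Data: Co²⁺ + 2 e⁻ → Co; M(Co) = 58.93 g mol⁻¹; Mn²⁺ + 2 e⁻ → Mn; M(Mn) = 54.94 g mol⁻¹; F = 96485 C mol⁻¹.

n(Co) = 26.8 / 58.93 = 0.4548 mol.
Since Co²⁺ + 2 e⁻ → Co, n(e⁻) passed = 2 × 0.4548 = 0.9096 mol.
Cells in series carry the same charge, so the same 0.9096 mol of electrons passes through cell 2.
Mn²⁺ + 2 e⁻ → Mn, so n(Mn) = 0.9096 / 2 = 0.4548 mol.
m(Mn) = 0.4548 × 54.94 = 25.0 g.

25.0 g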